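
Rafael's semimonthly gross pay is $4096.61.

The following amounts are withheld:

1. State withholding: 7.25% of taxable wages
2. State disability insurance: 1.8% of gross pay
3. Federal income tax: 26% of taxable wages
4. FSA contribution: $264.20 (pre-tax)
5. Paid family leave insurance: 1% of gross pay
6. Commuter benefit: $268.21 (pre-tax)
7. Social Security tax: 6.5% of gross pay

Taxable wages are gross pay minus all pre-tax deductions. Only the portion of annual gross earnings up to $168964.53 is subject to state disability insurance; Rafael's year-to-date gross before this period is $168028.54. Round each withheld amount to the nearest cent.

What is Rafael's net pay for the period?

$2055.01

FSA contribution: $264.20
Commuter benefit: $268.21
Pre-tax total = $264.20 + $268.21 = $532.41
Taxable wages = $4096.61 − $532.41 = $3564.20
Federal income tax: $3564.20 × 0.26 = $926.69
State withholding: $3564.20 × 0.0725 = $258.40
State disability insurance: only $168964.53 − $168028.54 = $935.99 of this check is subject → $935.99 × 0.018 = $16.85
Paid family leave insurance: $4096.61 × 0.01 = $40.97
Social Security tax: $4096.61 × 0.065 = $266.28
Total deductions = $264.20 + $268.21 + $926.69 + $258.40 + $16.85 + $40.97 + $266.28 = $2041.60
Net pay = $4096.61 − $2041.60 = $2055.01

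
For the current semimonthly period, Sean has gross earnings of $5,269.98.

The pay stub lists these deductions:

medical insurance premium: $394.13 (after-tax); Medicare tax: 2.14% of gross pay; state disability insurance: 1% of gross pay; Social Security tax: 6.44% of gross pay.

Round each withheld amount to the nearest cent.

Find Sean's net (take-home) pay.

Social Security tax: $5,269.98 × 0.0644 = $339.39
Medicare tax: $5,269.98 × 0.0214 = $112.78
State disability insurance: $5,269.98 × 0.01 = $52.70
Medical insurance premium: $394.13
Total deductions = $339.39 + $112.78 + $52.70 + $394.13 = $899.00
Net pay = $5,269.98 − $899.00 = $4,370.98

$4,370.98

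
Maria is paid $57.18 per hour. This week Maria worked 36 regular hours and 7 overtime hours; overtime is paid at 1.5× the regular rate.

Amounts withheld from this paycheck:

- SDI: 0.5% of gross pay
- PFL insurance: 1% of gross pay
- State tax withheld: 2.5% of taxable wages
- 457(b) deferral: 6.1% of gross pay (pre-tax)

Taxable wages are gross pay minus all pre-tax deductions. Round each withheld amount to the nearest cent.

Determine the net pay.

$2,394.38

Regular pay: 36 × $57.18 = $2,058.48
Overtime pay: 7 × $57.18 × 1.5 = $600.39
Gross pay = $2,058.48 + $600.39 = $2,658.87
457(b) deferral: $2,658.87 × 0.061 = $162.19
Taxable wages = $2,658.87 − $162.19 = $2,496.68
State tax withheld: $2,496.68 × 0.025 = $62.42
SDI: $2,658.87 × 0.005 = $13.29
PFL insurance: $2,658.87 × 0.01 = $26.59
Total deductions = $162.19 + $62.42 + $13.29 + $26.59 = $264.49
Net pay = $2,658.87 − $264.49 = $2,394.38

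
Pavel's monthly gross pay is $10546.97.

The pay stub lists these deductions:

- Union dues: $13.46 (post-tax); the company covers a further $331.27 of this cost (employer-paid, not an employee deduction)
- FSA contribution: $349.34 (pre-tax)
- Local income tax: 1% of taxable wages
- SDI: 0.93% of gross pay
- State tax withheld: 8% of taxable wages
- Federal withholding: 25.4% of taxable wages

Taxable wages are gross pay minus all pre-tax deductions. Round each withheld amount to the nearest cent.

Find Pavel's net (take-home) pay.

FSA contribution: $349.34
Taxable wages = $10546.97 − $349.34 = $10197.63
Local income tax: $10197.63 × 0.01 = $101.98
State tax withheld: $10197.63 × 0.08 = $815.81
Federal withholding: $10197.63 × 0.254 = $2590.20
SDI: $10546.97 × 0.0093 = $98.09
Union dues: $13.46
(Employer's $331.27 toward union dues is not withheld from the employee.)
Total deductions = $349.34 + $101.98 + $815.81 + $2590.20 + $98.09 + $13.46 = $3968.88
Net pay = $10546.97 − $3968.88 = $6578.09

$6578.09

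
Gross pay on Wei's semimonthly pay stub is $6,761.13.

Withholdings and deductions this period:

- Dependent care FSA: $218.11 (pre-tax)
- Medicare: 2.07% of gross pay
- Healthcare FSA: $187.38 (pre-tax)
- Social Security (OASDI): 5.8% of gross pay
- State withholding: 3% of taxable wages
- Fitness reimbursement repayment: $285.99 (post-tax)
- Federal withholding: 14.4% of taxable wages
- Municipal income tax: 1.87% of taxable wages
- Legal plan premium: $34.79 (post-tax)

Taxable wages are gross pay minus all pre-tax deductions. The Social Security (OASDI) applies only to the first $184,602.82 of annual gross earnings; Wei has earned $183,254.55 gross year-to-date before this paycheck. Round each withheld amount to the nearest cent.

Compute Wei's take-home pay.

Dependent care FSA: $218.11
Healthcare FSA: $187.38
Pre-tax total = $218.11 + $187.38 = $405.49
Taxable wages = $6,761.13 − $405.49 = $6,355.64
Federal withholding: $6,355.64 × 0.144 = $915.21
Municipal income tax: $6,355.64 × 0.0187 = $118.85
State withholding: $6,355.64 × 0.03 = $190.67
Medicare: $6,761.13 × 0.0207 = $139.96
Social Security (OASDI): only $184,602.82 − $183,254.55 = $1,348.27 of this check is subject → $1,348.27 × 0.058 = $78.20
Legal plan premium: $34.79
Fitness reimbursement repayment: $285.99
Total deductions = $218.11 + $187.38 + $915.21 + $118.85 + $190.67 + $139.96 + $78.20 + $34.79 + $285.99 = $2,169.16
Net pay = $6,761.13 − $2,169.16 = $4,591.97

$4,591.97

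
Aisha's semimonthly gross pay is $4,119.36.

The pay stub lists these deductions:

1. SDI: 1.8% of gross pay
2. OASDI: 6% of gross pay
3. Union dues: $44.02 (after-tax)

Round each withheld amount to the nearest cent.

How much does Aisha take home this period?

SDI: $4,119.36 × 0.018 = $74.15
OASDI: $4,119.36 × 0.06 = $247.16
Union dues: $44.02
Total deductions = $74.15 + $247.16 + $44.02 = $365.33
Net pay = $4,119.36 − $365.33 = $3,754.03

$3,754.03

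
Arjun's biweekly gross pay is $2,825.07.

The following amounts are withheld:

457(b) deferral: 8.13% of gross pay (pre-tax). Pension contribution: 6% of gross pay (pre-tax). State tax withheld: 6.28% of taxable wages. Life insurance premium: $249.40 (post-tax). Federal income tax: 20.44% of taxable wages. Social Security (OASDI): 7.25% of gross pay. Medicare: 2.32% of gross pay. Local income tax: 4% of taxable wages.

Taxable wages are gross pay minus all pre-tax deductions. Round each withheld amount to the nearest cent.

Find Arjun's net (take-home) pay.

Pension contribution: $2,825.07 × 0.06 = $169.50
457(b) deferral: $2,825.07 × 0.0813 = $229.68
Pre-tax total = $169.50 + $229.68 = $399.18
Taxable wages = $2,825.07 − $399.18 = $2,425.89
Federal income tax: $2,425.89 × 0.2044 = $495.85
State tax withheld: $2,425.89 × 0.0628 = $152.35
Local income tax: $2,425.89 × 0.04 = $97.04
Medicare: $2,825.07 × 0.0232 = $65.54
Social Security (OASDI): $2,825.07 × 0.0725 = $204.82
Life insurance premium: $249.40
Total deductions = $169.50 + $229.68 + $495.85 + $152.35 + $97.04 + $65.54 + $204.82 + $249.40 = $1,664.18
Net pay = $2,825.07 − $1,664.18 = $1,160.89

$1,160.89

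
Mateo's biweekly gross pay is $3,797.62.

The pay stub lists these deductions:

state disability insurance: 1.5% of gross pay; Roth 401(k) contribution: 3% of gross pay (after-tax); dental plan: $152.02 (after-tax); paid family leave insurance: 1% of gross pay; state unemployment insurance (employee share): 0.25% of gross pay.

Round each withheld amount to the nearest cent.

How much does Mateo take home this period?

Paid family leave insurance: $3,797.62 × 0.01 = $37.98
State unemployment insurance (employee share): $3,797.62 × 0.0025 = $9.49
State disability insurance: $3,797.62 × 0.015 = $56.96
Dental plan: $152.02
Roth 401(k) contribution: $3,797.62 × 0.03 = $113.93
Total deductions = $37.98 + $9.49 + $56.96 + $152.02 + $113.93 = $370.38
Net pay = $3,797.62 − $370.38 = $3,427.24

$3,427.24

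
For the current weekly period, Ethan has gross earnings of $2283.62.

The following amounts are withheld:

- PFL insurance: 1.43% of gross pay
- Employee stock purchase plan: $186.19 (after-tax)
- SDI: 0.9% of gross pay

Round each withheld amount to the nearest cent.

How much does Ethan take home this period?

$2044.22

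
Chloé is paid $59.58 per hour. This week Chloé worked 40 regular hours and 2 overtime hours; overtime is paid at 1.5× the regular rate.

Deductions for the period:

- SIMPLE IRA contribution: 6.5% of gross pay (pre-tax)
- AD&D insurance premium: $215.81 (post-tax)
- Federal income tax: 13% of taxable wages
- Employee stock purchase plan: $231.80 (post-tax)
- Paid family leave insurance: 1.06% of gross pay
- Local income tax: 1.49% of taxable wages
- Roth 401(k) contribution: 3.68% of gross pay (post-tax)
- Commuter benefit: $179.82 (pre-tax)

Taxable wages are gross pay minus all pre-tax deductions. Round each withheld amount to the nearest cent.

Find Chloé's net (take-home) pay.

Regular pay: 40 × $59.58 = $2,383.20
Overtime pay: 2 × $59.58 × 1.5 = $178.74
Gross pay = $2,383.20 + $178.74 = $2,561.94
Commuter benefit: $179.82
SIMPLE IRA contribution: $2,561.94 × 0.065 = $166.53
Pre-tax total = $179.82 + $166.53 = $346.35
Taxable wages = $2,561.94 − $346.35 = $2,215.59
Local income tax: $2,215.59 × 0.0149 = $33.01
Federal income tax: $2,215.59 × 0.13 = $288.03
Paid family leave insurance: $2,561.94 × 0.0106 = $27.16
Employee stock purchase plan: $231.80
AD&D insurance premium: $215.81
Roth 401(k) contribution: $2,561.94 × 0.0368 = $94.28
Total deductions = $179.82 + $166.53 + $33.01 + $288.03 + $27.16 + $231.80 + $215.81 + $94.28 = $1,236.44
Net pay = $2,561.94 − $1,236.44 = $1,325.50

$1,325.50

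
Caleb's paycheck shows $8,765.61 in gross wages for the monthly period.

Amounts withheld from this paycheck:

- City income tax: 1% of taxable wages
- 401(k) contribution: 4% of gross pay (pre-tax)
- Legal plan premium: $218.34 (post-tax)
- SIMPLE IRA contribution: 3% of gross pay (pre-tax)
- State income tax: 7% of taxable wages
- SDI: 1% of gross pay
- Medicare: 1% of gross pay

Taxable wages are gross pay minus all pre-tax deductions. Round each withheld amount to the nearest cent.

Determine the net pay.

$7,106.20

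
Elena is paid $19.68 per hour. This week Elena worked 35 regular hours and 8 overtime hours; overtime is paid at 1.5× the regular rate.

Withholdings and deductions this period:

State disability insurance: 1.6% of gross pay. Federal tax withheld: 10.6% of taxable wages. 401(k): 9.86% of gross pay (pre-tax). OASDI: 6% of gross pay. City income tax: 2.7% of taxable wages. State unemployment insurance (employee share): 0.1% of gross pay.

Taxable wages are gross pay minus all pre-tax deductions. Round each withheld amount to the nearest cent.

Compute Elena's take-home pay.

Regular pay: 35 × $19.68 = $688.80
Overtime pay: 8 × $19.68 × 1.5 = $236.16
Gross pay = $688.80 + $236.16 = $924.96
401(k): $924.96 × 0.0986 = $91.20
Taxable wages = $924.96 − $91.20 = $833.76
Federal tax withheld: $833.76 × 0.106 = $88.38
City income tax: $833.76 × 0.027 = $22.51
State unemployment insurance (employee share): $924.96 × 0.001 = $0.92
OASDI: $924.96 × 0.06 = $55.50
State disability insurance: $924.96 × 0.016 = $14.80
Total deductions = $91.20 + $88.38 + $22.51 + $0.92 + $55.50 + $14.80 = $273.31
Net pay = $924.96 − $273.31 = $651.65

$651.65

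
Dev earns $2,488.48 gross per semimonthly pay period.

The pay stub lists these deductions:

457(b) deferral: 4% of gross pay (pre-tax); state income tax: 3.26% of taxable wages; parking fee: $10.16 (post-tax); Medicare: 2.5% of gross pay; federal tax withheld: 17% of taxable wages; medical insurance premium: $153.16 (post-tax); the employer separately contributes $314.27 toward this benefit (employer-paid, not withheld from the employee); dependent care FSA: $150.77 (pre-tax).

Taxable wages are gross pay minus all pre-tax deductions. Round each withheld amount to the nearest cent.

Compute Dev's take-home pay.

$1,559.19

Dependent care FSA: $150.77
457(b) deferral: $2,488.48 × 0.04 = $99.54
Pre-tax total = $150.77 + $99.54 = $250.31
Taxable wages = $2,488.48 − $250.31 = $2,238.17
Federal tax withheld: $2,238.17 × 0.17 = $380.49
State income tax: $2,238.17 × 0.0326 = $72.96
Medicare: $2,488.48 × 0.025 = $62.21
Medical insurance premium: $153.16
Parking fee: $10.16
(Employer's $314.27 toward medical insurance premium is not withheld from the employee.)
Total deductions = $150.77 + $99.54 + $380.49 + $72.96 + $62.21 + $153.16 + $10.16 = $929.29
Net pay = $2,488.48 − $929.29 = $1,559.19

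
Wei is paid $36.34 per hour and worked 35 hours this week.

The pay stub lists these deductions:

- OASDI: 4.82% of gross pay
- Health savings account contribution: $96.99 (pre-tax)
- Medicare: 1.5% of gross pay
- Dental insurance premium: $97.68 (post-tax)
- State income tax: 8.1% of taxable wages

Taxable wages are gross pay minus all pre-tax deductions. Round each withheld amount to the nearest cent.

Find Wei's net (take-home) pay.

Gross pay: 35 × $36.34 = $1271.90
Health savings account contribution: $96.99
Taxable wages = $1271.90 − $96.99 = $1174.91
State income tax: $1174.91 × 0.081 = $95.17
Medicare: $1271.90 × 0.015 = $19.08
OASDI: $1271.90 × 0.0482 = $61.31
Dental insurance premium: $97.68
Total deductions = $96.99 + $95.17 + $19.08 + $61.31 + $97.68 = $370.23
Net pay = $1271.90 − $370.23 = $901.67

$901.67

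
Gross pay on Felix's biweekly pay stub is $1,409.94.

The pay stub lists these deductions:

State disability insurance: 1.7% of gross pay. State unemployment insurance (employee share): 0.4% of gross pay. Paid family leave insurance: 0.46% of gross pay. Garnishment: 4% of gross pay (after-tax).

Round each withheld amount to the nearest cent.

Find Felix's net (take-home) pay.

State disability insurance: $1,409.94 × 0.017 = $23.97
Paid family leave insurance: $1,409.94 × 0.0046 = $6.49
State unemployment insurance (employee share): $1,409.94 × 0.004 = $5.64
Garnishment: $1,409.94 × 0.04 = $56.40
Total deductions = $23.97 + $6.49 + $5.64 + $56.40 = $92.50
Net pay = $1,409.94 − $92.50 = $1,317.44

$1,317.44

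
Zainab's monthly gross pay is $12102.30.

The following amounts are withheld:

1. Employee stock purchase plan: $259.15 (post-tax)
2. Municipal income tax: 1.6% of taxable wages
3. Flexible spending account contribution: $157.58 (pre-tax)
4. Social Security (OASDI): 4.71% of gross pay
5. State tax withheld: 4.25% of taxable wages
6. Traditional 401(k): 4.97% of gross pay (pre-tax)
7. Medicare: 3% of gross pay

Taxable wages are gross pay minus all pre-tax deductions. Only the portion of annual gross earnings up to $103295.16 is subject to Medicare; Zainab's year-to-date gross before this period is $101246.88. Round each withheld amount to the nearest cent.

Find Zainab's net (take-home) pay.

$9789.04

Traditional 401(k): $12102.30 × 0.0497 = $601.48
Flexible spending account contribution: $157.58
Pre-tax total = $601.48 + $157.58 = $759.06
Taxable wages = $12102.30 − $759.06 = $11343.24
Municipal income tax: $11343.24 × 0.016 = $181.49
State tax withheld: $11343.24 × 0.0425 = $482.09
Social Security (OASDI): $12102.30 × 0.0471 = $570.02
Medicare: only $103295.16 − $101246.88 = $2048.28 of this check is subject → $2048.28 × 0.03 = $61.45
Employee stock purchase plan: $259.15
Total deductions = $601.48 + $157.58 + $181.49 + $482.09 + $570.02 + $61.45 + $259.15 = $2313.26
Net pay = $12102.30 − $2313.26 = $9789.04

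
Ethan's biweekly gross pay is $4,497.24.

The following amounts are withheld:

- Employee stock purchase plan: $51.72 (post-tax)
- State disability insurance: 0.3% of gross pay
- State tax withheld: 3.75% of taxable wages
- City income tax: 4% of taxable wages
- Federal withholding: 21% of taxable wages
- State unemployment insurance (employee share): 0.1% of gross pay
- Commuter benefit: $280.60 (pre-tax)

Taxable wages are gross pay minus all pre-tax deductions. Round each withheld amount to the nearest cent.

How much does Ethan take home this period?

Commuter benefit: $280.60
Taxable wages = $4,497.24 − $280.60 = $4,216.64
State tax withheld: $4,216.64 × 0.0375 = $158.12
Federal withholding: $4,216.64 × 0.21 = $885.49
City income tax: $4,216.64 × 0.04 = $168.67
State unemployment insurance (employee share): $4,497.24 × 0.001 = $4.50
State disability insurance: $4,497.24 × 0.003 = $13.49
Employee stock purchase plan: $51.72
Total deductions = $280.60 + $158.12 + $885.49 + $168.67 + $4.50 + $13.49 + $51.72 = $1,562.59
Net pay = $4,497.24 − $1,562.59 = $2,934.65

$2,934.65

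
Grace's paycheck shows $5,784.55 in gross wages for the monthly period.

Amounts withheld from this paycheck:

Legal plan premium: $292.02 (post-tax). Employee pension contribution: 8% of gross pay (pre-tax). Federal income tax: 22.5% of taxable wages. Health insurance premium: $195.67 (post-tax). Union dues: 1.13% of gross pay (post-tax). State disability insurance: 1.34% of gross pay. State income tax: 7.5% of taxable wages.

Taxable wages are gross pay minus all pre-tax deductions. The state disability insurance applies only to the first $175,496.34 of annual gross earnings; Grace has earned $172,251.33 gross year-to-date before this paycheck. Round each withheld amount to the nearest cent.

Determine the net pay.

$3,128.72

Employee pension contribution: $5,784.55 × 0.08 = $462.76
Taxable wages = $5,784.55 − $462.76 = $5,321.79
State income tax: $5,321.79 × 0.075 = $399.13
Federal income tax: $5,321.79 × 0.225 = $1,197.40
State disability insurance: only $175,496.34 − $172,251.33 = $3,245.01 of this check is subject → $3,245.01 × 0.0134 = $43.48
Health insurance premium: $195.67
Union dues: $5,784.55 × 0.0113 = $65.37
Legal plan premium: $292.02
Total deductions = $462.76 + $399.13 + $1,197.40 + $43.48 + $195.67 + $65.37 + $292.02 = $2,655.83
Net pay = $5,784.55 − $2,655.83 = $3,128.72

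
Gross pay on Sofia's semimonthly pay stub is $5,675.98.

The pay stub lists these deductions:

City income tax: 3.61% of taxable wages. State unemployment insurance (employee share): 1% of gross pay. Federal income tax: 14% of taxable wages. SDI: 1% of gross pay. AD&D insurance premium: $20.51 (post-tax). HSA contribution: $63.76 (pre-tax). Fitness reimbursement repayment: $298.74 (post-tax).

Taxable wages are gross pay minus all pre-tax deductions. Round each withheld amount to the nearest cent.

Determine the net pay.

$4,191.14

HSA contribution: $63.76
Taxable wages = $5,675.98 − $63.76 = $5,612.22
Federal income tax: $5,612.22 × 0.14 = $785.71
City income tax: $5,612.22 × 0.0361 = $202.60
State unemployment insurance (employee share): $5,675.98 × 0.01 = $56.76
SDI: $5,675.98 × 0.01 = $56.76
AD&D insurance premium: $20.51
Fitness reimbursement repayment: $298.74
Total deductions = $63.76 + $785.71 + $202.60 + $56.76 + $56.76 + $20.51 + $298.74 = $1,484.84
Net pay = $5,675.98 − $1,484.84 = $4,191.14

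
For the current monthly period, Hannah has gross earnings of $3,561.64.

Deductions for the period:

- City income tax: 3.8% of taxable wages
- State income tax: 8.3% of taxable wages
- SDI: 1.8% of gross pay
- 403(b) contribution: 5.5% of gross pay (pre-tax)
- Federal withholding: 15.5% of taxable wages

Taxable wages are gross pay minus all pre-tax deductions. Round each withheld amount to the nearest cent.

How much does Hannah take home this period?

$2,372.69

403(b) contribution: $3,561.64 × 0.055 = $195.89
Taxable wages = $3,561.64 − $195.89 = $3,365.75
State income tax: $3,365.75 × 0.083 = $279.36
Federal withholding: $3,365.75 × 0.155 = $521.69
City income tax: $3,365.75 × 0.038 = $127.90
SDI: $3,561.64 × 0.018 = $64.11
Total deductions = $195.89 + $279.36 + $521.69 + $127.90 + $64.11 = $1,188.95
Net pay = $3,561.64 − $1,188.95 = $2,372.69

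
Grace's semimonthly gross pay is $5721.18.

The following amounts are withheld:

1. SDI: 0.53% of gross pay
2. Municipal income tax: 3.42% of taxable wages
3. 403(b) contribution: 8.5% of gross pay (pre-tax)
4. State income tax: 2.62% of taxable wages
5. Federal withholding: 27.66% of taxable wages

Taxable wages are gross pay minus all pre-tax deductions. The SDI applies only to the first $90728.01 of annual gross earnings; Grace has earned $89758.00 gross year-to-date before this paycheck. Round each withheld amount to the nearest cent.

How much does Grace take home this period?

403(b) contribution: $5721.18 × 0.085 = $486.30
Taxable wages = $5721.18 − $486.30 = $5234.88
Federal withholding: $5234.88 × 0.2766 = $1447.97
State income tax: $5234.88 × 0.0262 = $137.15
Municipal income tax: $5234.88 × 0.0342 = $179.03
SDI: only $90728.01 − $89758.00 = $970.01 of this check is subject → $970.01 × 0.0053 = $5.14
Total deductions = $486.30 + $1447.97 + $137.15 + $179.03 + $5.14 = $2255.59
Net pay = $5721.18 − $2255.59 = $3465.59

$3465.59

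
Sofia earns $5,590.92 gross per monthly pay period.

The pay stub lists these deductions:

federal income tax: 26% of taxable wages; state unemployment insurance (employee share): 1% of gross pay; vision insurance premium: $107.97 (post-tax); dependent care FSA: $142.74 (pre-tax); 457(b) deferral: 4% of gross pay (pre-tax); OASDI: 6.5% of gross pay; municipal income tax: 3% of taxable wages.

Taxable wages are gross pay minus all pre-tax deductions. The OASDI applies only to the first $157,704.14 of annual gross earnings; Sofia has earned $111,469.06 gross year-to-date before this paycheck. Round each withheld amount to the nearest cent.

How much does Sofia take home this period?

457(b) deferral: $5,590.92 × 0.04 = $223.64
Dependent care FSA: $142.74
Pre-tax total = $223.64 + $142.74 = $366.38
Taxable wages = $5,590.92 − $366.38 = $5,224.54
Municipal income tax: $5,224.54 × 0.03 = $156.74
Federal income tax: $5,224.54 × 0.26 = $1,358.38
State unemployment insurance (employee share): $5,590.92 × 0.01 = $55.91
OASDI: cap not yet reached, full $5,590.92 is subject → $5,590.92 × 0.065 = $363.41
Vision insurance premium: $107.97
Total deductions = $223.64 + $142.74 + $156.74 + $1,358.38 + $55.91 + $363.41 + $107.97 = $2,408.79
Net pay = $5,590.92 − $2,408.79 = $3,182.13

$3,182.13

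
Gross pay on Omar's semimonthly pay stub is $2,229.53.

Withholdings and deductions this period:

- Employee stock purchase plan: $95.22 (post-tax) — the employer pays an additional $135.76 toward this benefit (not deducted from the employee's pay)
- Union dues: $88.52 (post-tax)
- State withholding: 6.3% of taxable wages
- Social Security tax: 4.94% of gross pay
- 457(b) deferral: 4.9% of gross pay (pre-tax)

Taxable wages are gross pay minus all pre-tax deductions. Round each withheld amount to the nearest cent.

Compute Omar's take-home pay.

457(b) deferral: $2,229.53 × 0.049 = $109.25
Taxable wages = $2,229.53 − $109.25 = $2,120.28
State withholding: $2,120.28 × 0.063 = $133.58
Social Security tax: $2,229.53 × 0.0494 = $110.14
Union dues: $88.52
Employee stock purchase plan: $95.22
(Employer's $135.76 toward employee stock purchase plan is not withheld from the employee.)
Total deductions = $109.25 + $133.58 + $110.14 + $88.52 + $95.22 = $536.71
Net pay = $2,229.53 − $536.71 = $1,692.82

$1,692.82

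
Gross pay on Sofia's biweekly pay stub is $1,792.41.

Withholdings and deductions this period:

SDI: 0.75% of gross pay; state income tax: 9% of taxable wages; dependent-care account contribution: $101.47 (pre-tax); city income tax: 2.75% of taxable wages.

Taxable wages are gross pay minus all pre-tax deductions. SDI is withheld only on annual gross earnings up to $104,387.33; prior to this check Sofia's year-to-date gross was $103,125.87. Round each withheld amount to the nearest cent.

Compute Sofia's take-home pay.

$1,482.80

Dependent-care account contribution: $101.47
Taxable wages = $1,792.41 − $101.47 = $1,690.94
City income tax: $1,690.94 × 0.0275 = $46.50
State income tax: $1,690.94 × 0.09 = $152.18
SDI: only $104,387.33 − $103,125.87 = $1,261.46 of this check is subject → $1,261.46 × 0.0075 = $9.46
Total deductions = $101.47 + $46.50 + $152.18 + $9.46 = $309.61
Net pay = $1,792.41 − $309.61 = $1,482.80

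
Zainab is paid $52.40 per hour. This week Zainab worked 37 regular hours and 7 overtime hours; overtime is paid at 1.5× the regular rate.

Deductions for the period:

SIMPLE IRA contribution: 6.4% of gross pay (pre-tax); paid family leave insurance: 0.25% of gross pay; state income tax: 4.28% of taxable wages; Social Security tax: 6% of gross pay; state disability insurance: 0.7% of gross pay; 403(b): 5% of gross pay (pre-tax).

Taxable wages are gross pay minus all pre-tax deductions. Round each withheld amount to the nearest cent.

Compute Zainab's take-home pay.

Regular pay: 37 × $52.40 = $1,938.80
Overtime pay: 7 × $52.40 × 1.5 = $550.20
Gross pay = $1,938.80 + $550.20 = $2,489.00
SIMPLE IRA contribution: $2,489.00 × 0.064 = $159.30
403(b): $2,489.00 × 0.05 = $124.45
Pre-tax total = $159.30 + $124.45 = $283.75
Taxable wages = $2,489.00 − $283.75 = $2,205.25
State income tax: $2,205.25 × 0.0428 = $94.38
Paid family leave insurance: $2,489.00 × 0.0025 = $6.22
State disability insurance: $2,489.00 × 0.007 = $17.42
Social Security tax: $2,489.00 × 0.06 = $149.34
Total deductions = $159.30 + $124.45 + $94.38 + $6.22 + $17.42 + $149.34 = $551.11
Net pay = $2,489.00 − $551.11 = $1,937.89

$1,937.89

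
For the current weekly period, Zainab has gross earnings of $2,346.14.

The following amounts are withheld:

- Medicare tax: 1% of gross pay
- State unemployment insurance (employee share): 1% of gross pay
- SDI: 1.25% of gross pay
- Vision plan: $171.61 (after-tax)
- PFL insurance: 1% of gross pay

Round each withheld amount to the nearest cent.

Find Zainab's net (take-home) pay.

$2,074.82

Medicare tax: $2,346.14 × 0.01 = $23.46
SDI: $2,346.14 × 0.0125 = $29.33
State unemployment insurance (employee share): $2,346.14 × 0.01 = $23.46
PFL insurance: $2,346.14 × 0.01 = $23.46
Vision plan: $171.61
Total deductions = $23.46 + $29.33 + $23.46 + $23.46 + $171.61 = $271.32
Net pay = $2,346.14 − $271.32 = $2,074.82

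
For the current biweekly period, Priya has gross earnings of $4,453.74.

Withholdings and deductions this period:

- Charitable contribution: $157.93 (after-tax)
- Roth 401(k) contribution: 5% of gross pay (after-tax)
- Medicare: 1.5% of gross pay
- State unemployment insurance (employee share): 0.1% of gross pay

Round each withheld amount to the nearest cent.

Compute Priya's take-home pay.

State unemployment insurance (employee share): $4,453.74 × 0.001 = $4.45
Medicare: $4,453.74 × 0.015 = $66.81
Roth 401(k) contribution: $4,453.74 × 0.05 = $222.69
Charitable contribution: $157.93
Total deductions = $4.45 + $66.81 + $222.69 + $157.93 = $451.88
Net pay = $4,453.74 − $451.88 = $4,001.86

$4,001.86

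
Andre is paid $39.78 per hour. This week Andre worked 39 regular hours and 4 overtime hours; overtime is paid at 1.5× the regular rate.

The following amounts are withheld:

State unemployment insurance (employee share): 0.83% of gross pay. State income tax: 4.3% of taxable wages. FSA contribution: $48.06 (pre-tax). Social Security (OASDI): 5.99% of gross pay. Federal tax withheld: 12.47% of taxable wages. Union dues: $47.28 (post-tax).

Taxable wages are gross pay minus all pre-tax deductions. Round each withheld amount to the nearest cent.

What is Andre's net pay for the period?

$1,280.53

Regular pay: 39 × $39.78 = $1,551.42
Overtime pay: 4 × $39.78 × 1.5 = $238.68
Gross pay = $1,551.42 + $238.68 = $1,790.10
FSA contribution: $48.06
Taxable wages = $1,790.10 − $48.06 = $1,742.04
State income tax: $1,742.04 × 0.043 = $74.91
Federal tax withheld: $1,742.04 × 0.1247 = $217.23
State unemployment insurance (employee share): $1,790.10 × 0.0083 = $14.86
Social Security (OASDI): $1,790.10 × 0.0599 = $107.23
Union dues: $47.28
Total deductions = $48.06 + $74.91 + $217.23 + $14.86 + $107.23 + $47.28 = $509.57
Net pay = $1,790.10 − $509.57 = $1,280.53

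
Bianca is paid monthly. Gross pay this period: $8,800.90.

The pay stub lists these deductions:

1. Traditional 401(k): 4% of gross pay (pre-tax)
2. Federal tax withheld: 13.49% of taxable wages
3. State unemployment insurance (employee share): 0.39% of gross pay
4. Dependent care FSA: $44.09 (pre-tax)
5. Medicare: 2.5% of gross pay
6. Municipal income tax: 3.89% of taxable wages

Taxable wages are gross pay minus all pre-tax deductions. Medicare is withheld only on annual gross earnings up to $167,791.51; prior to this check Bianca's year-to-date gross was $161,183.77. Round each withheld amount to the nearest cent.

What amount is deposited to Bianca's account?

$6,744.51

Traditional 401(k): $8,800.90 × 0.04 = $352.04
Dependent care FSA: $44.09
Pre-tax total = $352.04 + $44.09 = $396.13
Taxable wages = $8,800.90 − $396.13 = $8,404.77
Federal tax withheld: $8,404.77 × 0.1349 = $1,133.80
Municipal income tax: $8,404.77 × 0.0389 = $326.95
Medicare: only $167,791.51 − $161,183.77 = $6,607.74 of this check is subject → $6,607.74 × 0.025 = $165.19
State unemployment insurance (employee share): $8,800.90 × 0.0039 = $34.32
Total deductions = $352.04 + $44.09 + $1,133.80 + $326.95 + $165.19 + $34.32 = $2,056.39
Net pay = $8,800.90 − $2,056.39 = $6,744.51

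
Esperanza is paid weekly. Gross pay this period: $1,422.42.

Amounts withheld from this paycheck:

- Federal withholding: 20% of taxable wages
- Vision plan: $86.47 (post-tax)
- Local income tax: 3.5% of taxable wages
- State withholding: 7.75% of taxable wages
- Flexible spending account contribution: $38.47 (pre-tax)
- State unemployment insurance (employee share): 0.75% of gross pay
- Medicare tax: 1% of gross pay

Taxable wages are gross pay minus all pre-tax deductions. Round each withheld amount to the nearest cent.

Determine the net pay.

Flexible spending account contribution: $38.47
Taxable wages = $1,422.42 − $38.47 = $1,383.95
Local income tax: $1,383.95 × 0.035 = $48.44
State withholding: $1,383.95 × 0.0775 = $107.26
Federal withholding: $1,383.95 × 0.2 = $276.79
Medicare tax: $1,422.42 × 0.01 = $14.22
State unemployment insurance (employee share): $1,422.42 × 0.0075 = $10.67
Vision plan: $86.47
Total deductions = $38.47 + $48.44 + $107.26 + $276.79 + $14.22 + $10.67 + $86.47 = $582.32
Net pay = $1,422.42 − $582.32 = $840.10

$840.10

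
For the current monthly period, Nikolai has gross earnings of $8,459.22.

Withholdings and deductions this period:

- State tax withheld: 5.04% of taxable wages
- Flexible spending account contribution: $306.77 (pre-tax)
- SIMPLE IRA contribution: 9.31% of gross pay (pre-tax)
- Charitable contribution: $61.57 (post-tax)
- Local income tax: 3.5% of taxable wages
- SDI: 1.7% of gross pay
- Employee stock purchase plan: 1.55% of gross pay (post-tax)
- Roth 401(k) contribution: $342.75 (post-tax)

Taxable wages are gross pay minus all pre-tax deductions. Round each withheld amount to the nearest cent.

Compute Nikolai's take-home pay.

$6,056.69

Flexible spending account contribution: $306.77
SIMPLE IRA contribution: $8,459.22 × 0.0931 = $787.55
Pre-tax total = $306.77 + $787.55 = $1,094.32
Taxable wages = $8,459.22 − $1,094.32 = $7,364.90
State tax withheld: $7,364.90 × 0.0504 = $371.19
Local income tax: $7,364.90 × 0.035 = $257.77
SDI: $8,459.22 × 0.017 = $143.81
Roth 401(k) contribution: $342.75
Charitable contribution: $61.57
Employee stock purchase plan: $8,459.22 × 0.0155 = $131.12
Total deductions = $306.77 + $787.55 + $371.19 + $257.77 + $143.81 + $342.75 + $61.57 + $131.12 = $2,402.53
Net pay = $8,459.22 − $2,402.53 = $6,056.69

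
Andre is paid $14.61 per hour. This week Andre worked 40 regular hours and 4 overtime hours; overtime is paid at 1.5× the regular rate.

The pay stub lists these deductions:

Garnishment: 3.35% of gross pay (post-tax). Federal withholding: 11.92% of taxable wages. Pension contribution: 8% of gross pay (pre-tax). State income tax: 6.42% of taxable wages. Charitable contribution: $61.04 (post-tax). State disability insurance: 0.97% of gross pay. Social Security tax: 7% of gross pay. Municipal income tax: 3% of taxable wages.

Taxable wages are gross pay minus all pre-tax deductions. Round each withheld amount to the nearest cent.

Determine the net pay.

Regular pay: 40 × $14.61 = $584.40
Overtime pay: 4 × $14.61 × 1.5 = $87.66
Gross pay = $584.40 + $87.66 = $672.06
Pension contribution: $672.06 × 0.08 = $53.76
Taxable wages = $672.06 − $53.76 = $618.30
State income tax: $618.30 × 0.0642 = $39.69
Federal withholding: $618.30 × 0.1192 = $73.70
Municipal income tax: $618.30 × 0.03 = $18.55
State disability insurance: $672.06 × 0.0097 = $6.52
Social Security tax: $672.06 × 0.07 = $47.04
Charitable contribution: $61.04
Garnishment: $672.06 × 0.0335 = $22.51
Total deductions = $53.76 + $39.69 + $73.70 + $18.55 + $6.52 + $47.04 + $61.04 + $22.51 = $322.81
Net pay = $672.06 − $322.81 = $349.25

$349.25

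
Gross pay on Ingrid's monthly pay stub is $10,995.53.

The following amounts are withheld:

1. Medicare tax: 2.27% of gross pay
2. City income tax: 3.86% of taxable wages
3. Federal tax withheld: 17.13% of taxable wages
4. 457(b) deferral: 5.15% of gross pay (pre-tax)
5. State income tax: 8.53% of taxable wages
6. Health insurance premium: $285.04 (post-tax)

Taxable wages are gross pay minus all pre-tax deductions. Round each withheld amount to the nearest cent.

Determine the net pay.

457(b) deferral: $10,995.53 × 0.0515 = $566.27
Taxable wages = $10,995.53 − $566.27 = $10,429.26
Federal tax withheld: $10,429.26 × 0.1713 = $1,786.53
State income tax: $10,429.26 × 0.0853 = $889.62
City income tax: $10,429.26 × 0.0386 = $402.57
Medicare tax: $10,995.53 × 0.0227 = $249.60
Health insurance premium: $285.04
Total deductions = $566.27 + $1,786.53 + $889.62 + $402.57 + $249.60 + $285.04 = $4,179.63
Net pay = $10,995.53 − $4,179.63 = $6,815.90

$6,815.90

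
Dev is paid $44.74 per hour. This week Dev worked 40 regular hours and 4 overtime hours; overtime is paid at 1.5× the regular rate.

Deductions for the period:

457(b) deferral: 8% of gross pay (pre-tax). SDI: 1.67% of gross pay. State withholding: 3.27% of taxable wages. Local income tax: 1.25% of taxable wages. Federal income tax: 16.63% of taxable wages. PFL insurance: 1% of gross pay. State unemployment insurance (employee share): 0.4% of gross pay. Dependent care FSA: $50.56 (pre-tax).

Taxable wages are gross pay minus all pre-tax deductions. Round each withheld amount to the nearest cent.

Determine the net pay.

$1,389.90

Regular pay: 40 × $44.74 = $1,789.60
Overtime pay: 4 × $44.74 × 1.5 = $268.44
Gross pay = $1,789.60 + $268.44 = $2,058.04
457(b) deferral: $2,058.04 × 0.08 = $164.64
Dependent care FSA: $50.56
Pre-tax total = $164.64 + $50.56 = $215.20
Taxable wages = $2,058.04 − $215.20 = $1,842.84
State withholding: $1,842.84 × 0.0327 = $60.26
Local income tax: $1,842.84 × 0.0125 = $23.04
Federal income tax: $1,842.84 × 0.1663 = $306.46
State unemployment insurance (employee share): $2,058.04 × 0.004 = $8.23
PFL insurance: $2,058.04 × 0.01 = $20.58
SDI: $2,058.04 × 0.0167 = $34.37
Total deductions = $164.64 + $50.56 + $60.26 + $23.04 + $306.46 + $8.23 + $20.58 + $34.37 = $668.14
Net pay = $2,058.04 − $668.14 = $1,389.90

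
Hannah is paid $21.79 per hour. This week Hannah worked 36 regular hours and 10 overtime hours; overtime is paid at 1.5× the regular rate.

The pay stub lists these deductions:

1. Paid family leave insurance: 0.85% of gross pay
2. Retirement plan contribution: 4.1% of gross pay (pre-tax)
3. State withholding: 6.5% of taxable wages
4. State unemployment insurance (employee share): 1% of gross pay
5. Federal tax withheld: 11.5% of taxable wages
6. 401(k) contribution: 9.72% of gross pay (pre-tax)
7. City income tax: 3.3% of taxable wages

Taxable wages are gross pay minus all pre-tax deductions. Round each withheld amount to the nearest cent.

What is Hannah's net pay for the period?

Regular pay: 36 × $21.79 = $784.44
Overtime pay: 10 × $21.79 × 1.5 = $326.85
Gross pay = $784.44 + $326.85 = $1,111.29
401(k) contribution: $1,111.29 × 0.0972 = $108.02
Retirement plan contribution: $1,111.29 × 0.041 = $45.56
Pre-tax total = $108.02 + $45.56 = $153.58
Taxable wages = $1,111.29 − $153.58 = $957.71
State withholding: $957.71 × 0.065 = $62.25
Federal tax withheld: $957.71 × 0.115 = $110.14
City income tax: $957.71 × 0.033 = $31.60
Paid family leave insurance: $1,111.29 × 0.0085 = $9.45
State unemployment insurance (employee share): $1,111.29 × 0.01 = $11.11
Total deductions = $108.02 + $45.56 + $62.25 + $110.14 + $31.60 + $9.45 + $11.11 = $378.13
Net pay = $1,111.29 − $378.13 = $733.16

$733.16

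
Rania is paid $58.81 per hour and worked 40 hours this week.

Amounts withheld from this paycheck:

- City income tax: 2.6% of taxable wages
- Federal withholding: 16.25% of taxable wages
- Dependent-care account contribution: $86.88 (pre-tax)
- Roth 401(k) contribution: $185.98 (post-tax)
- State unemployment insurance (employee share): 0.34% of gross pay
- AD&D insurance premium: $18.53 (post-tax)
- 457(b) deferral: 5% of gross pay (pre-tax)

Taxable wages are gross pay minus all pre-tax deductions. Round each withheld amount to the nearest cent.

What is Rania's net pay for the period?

Gross pay: 40 × $58.81 = $2,352.40
Dependent-care account contribution: $86.88
457(b) deferral: $2,352.40 × 0.05 = $117.62
Pre-tax total = $86.88 + $117.62 = $204.50
Taxable wages = $2,352.40 − $204.50 = $2,147.90
City income tax: $2,147.90 × 0.026 = $55.85
Federal withholding: $2,147.90 × 0.1625 = $349.03
State unemployment insurance (employee share): $2,352.40 × 0.0034 = $8.00
Roth 401(k) contribution: $185.98
AD&D insurance premium: $18.53
Total deductions = $86.88 + $117.62 + $55.85 + $349.03 + $8.00 + $185.98 + $18.53 = $821.89
Net pay = $2,352.40 − $821.89 = $1,530.51

$1,530.51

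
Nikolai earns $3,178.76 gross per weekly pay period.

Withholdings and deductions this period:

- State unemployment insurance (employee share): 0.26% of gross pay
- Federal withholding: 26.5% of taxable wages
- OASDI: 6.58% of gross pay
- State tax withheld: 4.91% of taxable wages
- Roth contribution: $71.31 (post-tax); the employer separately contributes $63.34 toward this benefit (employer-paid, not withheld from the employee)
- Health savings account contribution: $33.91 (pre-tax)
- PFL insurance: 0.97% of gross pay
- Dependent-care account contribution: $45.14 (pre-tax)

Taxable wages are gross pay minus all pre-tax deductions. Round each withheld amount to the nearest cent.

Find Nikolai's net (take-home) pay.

Dependent-care account contribution: $45.14
Health savings account contribution: $33.91
Pre-tax total = $45.14 + $33.91 = $79.05
Taxable wages = $3,178.76 − $79.05 = $3,099.71
State tax withheld: $3,099.71 × 0.0491 = $152.20
Federal withholding: $3,099.71 × 0.265 = $821.42
OASDI: $3,178.76 × 0.0658 = $209.16
State unemployment insurance (employee share): $3,178.76 × 0.0026 = $8.26
PFL insurance: $3,178.76 × 0.0097 = $30.83
Roth contribution: $71.31
(Employer's $63.34 toward Roth contribution is not withheld from the employee.)
Total deductions = $45.14 + $33.91 + $152.20 + $821.42 + $209.16 + $8.26 + $30.83 + $71.31 = $1,372.23
Net pay = $3,178.76 − $1,372.23 = $1,806.53

$1,806.53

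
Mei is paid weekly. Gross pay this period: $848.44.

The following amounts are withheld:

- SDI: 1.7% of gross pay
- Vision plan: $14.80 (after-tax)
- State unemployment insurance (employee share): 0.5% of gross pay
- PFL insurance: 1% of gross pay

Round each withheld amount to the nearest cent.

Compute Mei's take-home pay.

$806.50

SDI: $848.44 × 0.017 = $14.42
PFL insurance: $848.44 × 0.01 = $8.48
State unemployment insurance (employee share): $848.44 × 0.005 = $4.24
Vision plan: $14.80
Total deductions = $14.42 + $8.48 + $4.24 + $14.80 = $41.94
Net pay = $848.44 − $41.94 = $806.50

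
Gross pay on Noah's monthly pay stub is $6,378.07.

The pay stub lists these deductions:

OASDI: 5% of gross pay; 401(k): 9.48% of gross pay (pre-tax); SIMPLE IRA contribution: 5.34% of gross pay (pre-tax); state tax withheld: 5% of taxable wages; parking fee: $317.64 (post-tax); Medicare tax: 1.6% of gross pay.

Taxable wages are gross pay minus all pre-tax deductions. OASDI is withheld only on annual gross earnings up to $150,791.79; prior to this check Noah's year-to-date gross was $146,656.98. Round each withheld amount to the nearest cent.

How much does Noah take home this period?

SIMPLE IRA contribution: $6,378.07 × 0.0534 = $340.59
401(k): $6,378.07 × 0.0948 = $604.64
Pre-tax total = $340.59 + $604.64 = $945.23
Taxable wages = $6,378.07 − $945.23 = $5,432.84
State tax withheld: $5,432.84 × 0.05 = $271.64
Medicare tax: $6,378.07 × 0.016 = $102.05
OASDI: only $150,791.79 − $146,656.98 = $4,134.81 of this check is subject → $4,134.81 × 0.05 = $206.74
Parking fee: $317.64
Total deductions = $340.59 + $604.64 + $271.64 + $102.05 + $206.74 + $317.64 = $1,843.30
Net pay = $6,378.07 − $1,843.30 = $4,534.77

$4,534.77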